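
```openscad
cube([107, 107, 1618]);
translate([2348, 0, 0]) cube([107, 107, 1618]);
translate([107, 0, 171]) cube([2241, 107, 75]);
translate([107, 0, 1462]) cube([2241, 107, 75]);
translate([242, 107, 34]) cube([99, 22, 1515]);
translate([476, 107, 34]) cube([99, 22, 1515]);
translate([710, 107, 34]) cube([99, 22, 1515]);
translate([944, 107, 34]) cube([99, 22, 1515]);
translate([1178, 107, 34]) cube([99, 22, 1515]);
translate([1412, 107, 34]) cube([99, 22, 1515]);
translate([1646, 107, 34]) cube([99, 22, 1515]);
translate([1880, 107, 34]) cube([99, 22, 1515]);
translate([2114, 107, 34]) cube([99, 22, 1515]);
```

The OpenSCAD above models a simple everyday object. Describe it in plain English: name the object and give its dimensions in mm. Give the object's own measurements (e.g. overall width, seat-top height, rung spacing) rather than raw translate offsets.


A fence section. Two 107×107 mm posts, 1618 mm tall, stand on the floor with a clear span of 2241 mm between their inner faces. Two horizontal rails of 107×75 mm section span the gap between the posts with their undersides at z = 171 mm and z = 1462 mm, flush with the posts' −y face. 9 pickets, each 99 mm wide, 22 mm thick and 1515 mm tall, are fixed to the +y face of the rails with their bottoms at z = 34 mm, spaced across the span with a 135 mm gap after the −x post and between neighbouring pickets and before the +x post.


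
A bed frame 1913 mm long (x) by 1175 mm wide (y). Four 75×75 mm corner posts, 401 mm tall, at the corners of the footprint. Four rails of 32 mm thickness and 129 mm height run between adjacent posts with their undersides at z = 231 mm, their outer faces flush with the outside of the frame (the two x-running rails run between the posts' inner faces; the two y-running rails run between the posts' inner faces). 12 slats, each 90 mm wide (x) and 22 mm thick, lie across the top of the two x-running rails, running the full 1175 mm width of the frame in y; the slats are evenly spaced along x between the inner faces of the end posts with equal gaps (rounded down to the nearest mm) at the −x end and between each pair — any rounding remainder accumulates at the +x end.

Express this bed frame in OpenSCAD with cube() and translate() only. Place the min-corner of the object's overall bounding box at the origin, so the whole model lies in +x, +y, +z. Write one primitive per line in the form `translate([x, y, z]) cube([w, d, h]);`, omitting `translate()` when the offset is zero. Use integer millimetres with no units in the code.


cube([75, 75, 401]);
translate([0, 1100, 0]) cube([75, 75, 401]);
translate([1838, 0, 0]) cube([75, 75, 401]);
translate([1838, 1100, 0]) cube([75, 75, 401]);
translate([75, 0, 231]) cube([1763, 32, 129]);
translate([75, 1143, 231]) cube([1763, 32, 129]);
translate([0, 75, 231]) cube([32, 1025, 129]);
translate([1881, 75, 231]) cube([32, 1025, 129]);
translate([127, 0, 360]) cube([90, 1175, 22]);
translate([269, 0, 360]) cube([90, 1175, 22]);
translate([411, 0, 360]) cube([90, 1175, 22]);
translate([553, 0, 360]) cube([90, 1175, 22]);
translate([695, 0, 360]) cube([90, 1175, 22]);
translate([837, 0, 360]) cube([90, 1175, 22]);
translate([979, 0, 360]) cube([90, 1175, 22]);
translate([1121, 0, 360]) cube([90, 1175, 22]);
translate([1263, 0, 360]) cube([90, 1175, 22]);
translate([1405, 0, 360]) cube([90, 1175, 22]);
translate([1547, 0, 360]) cube([90, 1175, 22]);
translate([1689, 0, 360]) cube([90, 1175, 22]);


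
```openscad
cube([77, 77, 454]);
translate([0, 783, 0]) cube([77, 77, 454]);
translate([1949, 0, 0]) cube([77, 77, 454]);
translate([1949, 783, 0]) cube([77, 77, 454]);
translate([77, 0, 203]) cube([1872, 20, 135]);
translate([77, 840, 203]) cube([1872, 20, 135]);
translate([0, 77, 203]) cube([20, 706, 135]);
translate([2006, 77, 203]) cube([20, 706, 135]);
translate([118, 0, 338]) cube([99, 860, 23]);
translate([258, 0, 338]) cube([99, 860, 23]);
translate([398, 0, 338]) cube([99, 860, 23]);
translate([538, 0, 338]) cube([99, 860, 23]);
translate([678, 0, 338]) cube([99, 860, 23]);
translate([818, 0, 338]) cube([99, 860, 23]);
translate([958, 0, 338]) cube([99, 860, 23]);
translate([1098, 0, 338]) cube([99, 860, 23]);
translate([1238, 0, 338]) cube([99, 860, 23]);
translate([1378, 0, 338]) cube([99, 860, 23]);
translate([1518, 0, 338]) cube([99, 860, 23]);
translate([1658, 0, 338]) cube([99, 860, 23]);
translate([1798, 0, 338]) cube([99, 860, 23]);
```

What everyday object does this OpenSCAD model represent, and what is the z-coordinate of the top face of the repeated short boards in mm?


A bed frame. The slat-top height is 361 mm.

Four posts, four rails, and a row of slats — a bed frame. Slats sit on the rails at z = 203 + 135 = 338; with slat thickness 23, the top is 361 mm.


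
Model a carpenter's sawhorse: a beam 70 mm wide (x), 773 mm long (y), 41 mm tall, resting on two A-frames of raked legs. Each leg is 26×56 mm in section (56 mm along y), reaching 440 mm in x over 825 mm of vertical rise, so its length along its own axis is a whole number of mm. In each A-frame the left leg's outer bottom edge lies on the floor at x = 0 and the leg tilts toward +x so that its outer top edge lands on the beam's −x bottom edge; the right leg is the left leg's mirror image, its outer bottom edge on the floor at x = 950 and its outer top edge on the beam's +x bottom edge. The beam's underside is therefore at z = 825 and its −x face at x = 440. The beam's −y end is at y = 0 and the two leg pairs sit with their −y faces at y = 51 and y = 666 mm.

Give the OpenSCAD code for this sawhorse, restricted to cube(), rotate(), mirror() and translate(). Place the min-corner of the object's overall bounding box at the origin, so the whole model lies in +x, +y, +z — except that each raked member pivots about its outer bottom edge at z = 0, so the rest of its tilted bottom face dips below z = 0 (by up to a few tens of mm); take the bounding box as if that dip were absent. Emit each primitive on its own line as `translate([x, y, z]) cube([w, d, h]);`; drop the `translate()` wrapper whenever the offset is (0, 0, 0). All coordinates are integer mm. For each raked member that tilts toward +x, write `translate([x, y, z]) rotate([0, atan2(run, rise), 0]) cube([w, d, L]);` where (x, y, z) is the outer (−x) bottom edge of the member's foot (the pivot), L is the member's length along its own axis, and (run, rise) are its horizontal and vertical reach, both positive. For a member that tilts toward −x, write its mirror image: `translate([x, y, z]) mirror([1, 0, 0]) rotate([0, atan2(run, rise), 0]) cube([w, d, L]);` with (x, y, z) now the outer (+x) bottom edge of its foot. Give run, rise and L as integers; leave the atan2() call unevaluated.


// leg length = √(440² + 825²) = 935
// right-leg outer foot x = 2·440 + 70 = 950
// beam min-corner = (440, 0, 825)
translate([440, 0, 825]) cube([70, 773, 41]);
translate([0, 51, 0]) rotate([0, atan2(440, 825), 0]) cube([26, 56, 935]);
translate([950, 51, 0]) mirror([1, 0, 0]) rotate([0, atan2(440, 825), 0]) cube([26, 56, 935]);
translate([0, 666, 0]) rotate([0, atan2(440, 825), 0]) cube([26, 56, 935]);
translate([950, 666, 0]) mirror([1, 0, 0]) rotate([0, atan2(440, 825), 0]) cube([26, 56, 935]);


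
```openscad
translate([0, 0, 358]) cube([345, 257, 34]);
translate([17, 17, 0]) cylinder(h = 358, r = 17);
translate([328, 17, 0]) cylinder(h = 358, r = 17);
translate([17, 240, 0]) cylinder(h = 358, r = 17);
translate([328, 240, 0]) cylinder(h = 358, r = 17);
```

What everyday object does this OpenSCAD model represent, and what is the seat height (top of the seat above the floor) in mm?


A stool. The seat height is 392 mm.

A 345×257×34 slab at z = 358 on four corner cylinders — a stool. The seat top is 358 + 34 = 392 mm.


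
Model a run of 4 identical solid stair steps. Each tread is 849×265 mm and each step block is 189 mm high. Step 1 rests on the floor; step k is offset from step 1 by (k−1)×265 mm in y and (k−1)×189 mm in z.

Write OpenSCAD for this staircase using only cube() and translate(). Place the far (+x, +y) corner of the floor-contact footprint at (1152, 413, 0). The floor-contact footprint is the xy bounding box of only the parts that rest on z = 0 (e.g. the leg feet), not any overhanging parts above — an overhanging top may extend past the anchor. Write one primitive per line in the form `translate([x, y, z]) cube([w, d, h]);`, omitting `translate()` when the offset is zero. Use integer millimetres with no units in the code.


translate([303, 148, 0]) cube([849, 265, 189]);
translate([303, 413, 189]) cube([849, 265, 189]);
translate([303, 678, 378]) cube([849, 265, 189]);
translate([303, 943, 567]) cube([849, 265, 189]);


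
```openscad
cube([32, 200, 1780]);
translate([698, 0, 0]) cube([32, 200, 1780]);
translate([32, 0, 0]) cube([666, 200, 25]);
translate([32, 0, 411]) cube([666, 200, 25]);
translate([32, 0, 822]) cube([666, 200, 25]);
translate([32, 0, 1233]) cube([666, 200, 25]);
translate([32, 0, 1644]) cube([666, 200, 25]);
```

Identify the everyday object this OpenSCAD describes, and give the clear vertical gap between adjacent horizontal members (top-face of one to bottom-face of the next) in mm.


A bookshelf. The clear shelf gap is 386 mm.

Two tall side panels with 5 horizontal boards between them — a bookshelf. The first two shelf undersides are at z = 0 and z = 411; with shelf thickness 25, the clear gap is 411 − 0 − 25 = 386 mm.


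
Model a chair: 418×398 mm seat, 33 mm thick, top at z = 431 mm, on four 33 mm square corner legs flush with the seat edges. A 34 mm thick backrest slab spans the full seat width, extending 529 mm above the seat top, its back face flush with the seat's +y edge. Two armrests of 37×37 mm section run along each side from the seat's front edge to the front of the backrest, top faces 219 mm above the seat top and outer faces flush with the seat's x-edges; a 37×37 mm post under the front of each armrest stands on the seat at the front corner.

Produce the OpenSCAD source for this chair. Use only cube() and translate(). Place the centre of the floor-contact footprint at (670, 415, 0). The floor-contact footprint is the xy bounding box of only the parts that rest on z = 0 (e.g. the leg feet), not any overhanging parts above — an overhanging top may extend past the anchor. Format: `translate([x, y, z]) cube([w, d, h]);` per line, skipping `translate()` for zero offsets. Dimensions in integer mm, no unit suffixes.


translate([461, 216, 398]) cube([418, 398, 33]);
translate([461, 216, 0]) cube([33, 33, 398]);
translate([846, 216, 0]) cube([33, 33, 398]);
translate([461, 581, 0]) cube([33, 33, 398]);
translate([846, 581, 0]) cube([33, 33, 398]);
translate([461, 580, 431]) cube([418, 34, 529]);
translate([461, 216, 613]) cube([37, 364, 37]);
translate([842, 216, 613]) cube([37, 364, 37]);
translate([461, 216, 431]) cube([37, 37, 182]);
translate([842, 216, 431]) cube([37, 37, 182]);


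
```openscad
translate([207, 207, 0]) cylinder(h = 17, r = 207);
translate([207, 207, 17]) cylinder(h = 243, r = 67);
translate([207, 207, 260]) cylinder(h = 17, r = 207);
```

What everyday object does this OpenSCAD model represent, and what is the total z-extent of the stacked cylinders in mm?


A spool. The overall height is 277 mm.

Three coaxial cylinders, large–small–large — a spool. Two 17 mm flanges and a 243 mm core give 17 + 243 + 17 = 277 mm.


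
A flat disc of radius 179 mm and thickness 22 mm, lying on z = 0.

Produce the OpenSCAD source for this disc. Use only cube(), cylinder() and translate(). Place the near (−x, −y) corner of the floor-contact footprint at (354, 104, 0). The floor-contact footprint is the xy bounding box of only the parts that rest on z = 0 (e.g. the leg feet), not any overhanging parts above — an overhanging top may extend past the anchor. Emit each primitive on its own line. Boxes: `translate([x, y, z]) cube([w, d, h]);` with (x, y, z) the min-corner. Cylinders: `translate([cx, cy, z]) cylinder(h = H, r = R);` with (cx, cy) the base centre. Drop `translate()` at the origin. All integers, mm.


translate([533, 283, 0]) cylinder(h = 22, r = 179);


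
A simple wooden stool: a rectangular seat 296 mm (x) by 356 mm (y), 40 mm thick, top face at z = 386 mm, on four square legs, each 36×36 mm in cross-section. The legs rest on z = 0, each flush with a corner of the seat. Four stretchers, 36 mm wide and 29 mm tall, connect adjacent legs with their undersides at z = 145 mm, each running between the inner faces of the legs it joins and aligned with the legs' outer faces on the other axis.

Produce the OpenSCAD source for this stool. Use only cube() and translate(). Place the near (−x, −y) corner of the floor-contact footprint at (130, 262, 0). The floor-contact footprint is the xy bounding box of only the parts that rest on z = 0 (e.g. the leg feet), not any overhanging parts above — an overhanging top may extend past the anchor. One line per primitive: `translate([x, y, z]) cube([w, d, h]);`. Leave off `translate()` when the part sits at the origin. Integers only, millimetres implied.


translate([130, 262, 346]) cube([296, 356, 40]);
translate([130, 262, 0]) cube([36, 36, 346]);
translate([390, 262, 0]) cube([36, 36, 346]);
translate([130, 582, 0]) cube([36, 36, 346]);
translate([390, 582, 0]) cube([36, 36, 346]);
translate([166, 262, 145]) cube([224, 36, 29]);
translate([166, 582, 145]) cube([224, 36, 29]);
translate([130, 298, 145]) cube([36, 284, 29]);
translate([390, 298, 145]) cube([36, 284, 29]);


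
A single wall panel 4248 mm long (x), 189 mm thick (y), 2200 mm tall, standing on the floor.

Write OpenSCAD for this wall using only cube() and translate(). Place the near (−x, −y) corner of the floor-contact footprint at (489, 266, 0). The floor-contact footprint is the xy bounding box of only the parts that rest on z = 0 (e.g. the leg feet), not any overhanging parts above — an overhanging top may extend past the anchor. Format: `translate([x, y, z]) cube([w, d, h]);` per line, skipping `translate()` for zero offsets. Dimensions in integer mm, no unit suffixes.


translate([489, 266, 0]) cube([4248, 189, 2200]);


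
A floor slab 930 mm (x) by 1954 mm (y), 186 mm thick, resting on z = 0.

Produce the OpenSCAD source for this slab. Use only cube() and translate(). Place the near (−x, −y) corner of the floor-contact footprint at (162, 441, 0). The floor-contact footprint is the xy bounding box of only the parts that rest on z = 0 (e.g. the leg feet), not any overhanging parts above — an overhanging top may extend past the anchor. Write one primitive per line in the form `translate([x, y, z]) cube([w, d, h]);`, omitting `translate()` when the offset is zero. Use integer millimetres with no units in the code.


translate([162, 441, 0]) cube([930, 1954, 186]);


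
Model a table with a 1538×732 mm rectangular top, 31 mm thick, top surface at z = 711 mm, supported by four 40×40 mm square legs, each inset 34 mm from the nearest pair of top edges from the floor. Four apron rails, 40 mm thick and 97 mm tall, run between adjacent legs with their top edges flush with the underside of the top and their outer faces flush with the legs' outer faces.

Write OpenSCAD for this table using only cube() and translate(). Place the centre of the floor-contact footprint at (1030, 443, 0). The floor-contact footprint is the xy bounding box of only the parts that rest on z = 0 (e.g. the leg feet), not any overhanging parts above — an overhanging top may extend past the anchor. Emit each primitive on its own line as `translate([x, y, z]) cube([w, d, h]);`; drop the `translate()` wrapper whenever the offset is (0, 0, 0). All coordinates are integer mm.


translate([261, 77, 680]) cube([1538, 732, 31]);
translate([295, 111, 0]) cube([40, 40, 680]);
translate([1725, 111, 0]) cube([40, 40, 680]);
translate([295, 735, 0]) cube([40, 40, 680]);
translate([1725, 735, 0]) cube([40, 40, 680]);
translate([335, 111, 583]) cube([1390, 40, 97]);
translate([335, 735, 583]) cube([1390, 40, 97]);
translate([295, 151, 583]) cube([40, 584, 97]);
translate([1725, 151, 583]) cube([40, 584, 97]);


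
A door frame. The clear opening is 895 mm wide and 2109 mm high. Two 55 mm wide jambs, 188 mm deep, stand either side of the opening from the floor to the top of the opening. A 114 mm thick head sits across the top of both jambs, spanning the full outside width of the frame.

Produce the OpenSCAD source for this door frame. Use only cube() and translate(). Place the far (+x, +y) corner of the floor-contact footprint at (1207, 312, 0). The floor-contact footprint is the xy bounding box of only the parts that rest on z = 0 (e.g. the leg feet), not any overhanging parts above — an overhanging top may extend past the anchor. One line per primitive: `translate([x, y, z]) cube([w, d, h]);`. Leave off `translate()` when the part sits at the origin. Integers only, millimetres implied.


translate([202, 124, 0]) cube([55, 188, 2109]);
translate([1152, 124, 0]) cube([55, 188, 2109]);
translate([202, 124, 2109]) cube([1005, 188, 114]);


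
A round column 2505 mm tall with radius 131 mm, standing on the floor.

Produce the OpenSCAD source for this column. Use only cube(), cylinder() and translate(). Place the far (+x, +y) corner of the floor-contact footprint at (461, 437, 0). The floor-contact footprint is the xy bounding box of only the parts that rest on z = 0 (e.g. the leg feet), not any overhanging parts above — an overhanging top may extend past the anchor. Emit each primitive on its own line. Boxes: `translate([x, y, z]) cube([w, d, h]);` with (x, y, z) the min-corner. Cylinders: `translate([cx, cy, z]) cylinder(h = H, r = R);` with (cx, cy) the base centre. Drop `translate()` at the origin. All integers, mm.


translate([330, 306, 0]) cylinder(h = 2505, r = 131);


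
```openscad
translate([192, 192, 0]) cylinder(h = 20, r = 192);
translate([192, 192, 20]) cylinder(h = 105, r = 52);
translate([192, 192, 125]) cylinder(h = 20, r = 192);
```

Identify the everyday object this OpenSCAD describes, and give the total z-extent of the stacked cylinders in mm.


A spool. The overall height is 145 mm.

Three coaxial cylinders, large–small–large — a spool. Two 20 mm flanges and a 105 mm core give 20 + 105 + 20 = 145 mm.


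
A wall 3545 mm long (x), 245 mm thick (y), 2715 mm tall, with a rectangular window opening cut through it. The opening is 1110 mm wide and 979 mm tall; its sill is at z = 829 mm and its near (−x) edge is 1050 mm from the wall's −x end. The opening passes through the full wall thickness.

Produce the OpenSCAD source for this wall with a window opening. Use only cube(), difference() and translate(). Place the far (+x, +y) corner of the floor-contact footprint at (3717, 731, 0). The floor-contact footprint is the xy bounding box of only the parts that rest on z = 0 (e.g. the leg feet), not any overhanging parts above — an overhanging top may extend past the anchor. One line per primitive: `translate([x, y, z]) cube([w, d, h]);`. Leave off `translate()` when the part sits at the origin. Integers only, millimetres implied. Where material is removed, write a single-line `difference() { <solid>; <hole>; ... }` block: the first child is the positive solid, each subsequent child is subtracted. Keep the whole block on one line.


difference() { translate([172, 486, 0]) cube([3545, 245, 2715]); translate([1222, 486, 829]) cube([1110, 245, 979]); }


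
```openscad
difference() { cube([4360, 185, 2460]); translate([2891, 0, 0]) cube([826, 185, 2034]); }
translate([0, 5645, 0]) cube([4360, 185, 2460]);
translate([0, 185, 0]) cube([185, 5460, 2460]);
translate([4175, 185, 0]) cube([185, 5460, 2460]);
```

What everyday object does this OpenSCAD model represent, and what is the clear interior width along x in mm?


A single room. The interior width is 3990 mm.

Four walls enclosing a rectangle with a door in the front wall — a room. Outside width 4360 minus two 185 mm walls gives 3990 mm.


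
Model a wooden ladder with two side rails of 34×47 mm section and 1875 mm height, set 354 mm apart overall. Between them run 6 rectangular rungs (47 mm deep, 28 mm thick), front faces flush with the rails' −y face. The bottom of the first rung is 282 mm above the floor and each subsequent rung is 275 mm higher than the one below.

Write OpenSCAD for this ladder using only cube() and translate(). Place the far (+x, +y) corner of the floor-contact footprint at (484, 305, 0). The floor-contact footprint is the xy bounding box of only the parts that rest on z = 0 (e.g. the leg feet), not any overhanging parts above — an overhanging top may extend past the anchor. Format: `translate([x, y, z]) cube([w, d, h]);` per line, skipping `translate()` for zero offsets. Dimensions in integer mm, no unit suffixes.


translate([130, 258, 0]) cube([34, 47, 1875]);
translate([450, 258, 0]) cube([34, 47, 1875]);
translate([164, 258, 282]) cube([286, 47, 28]);
translate([164, 258, 557]) cube([286, 47, 28]);
translate([164, 258, 832]) cube([286, 47, 28]);
translate([164, 258, 1107]) cube([286, 47, 28]);
translate([164, 258, 1382]) cube([286, 47, 28]);
translate([164, 258, 1657]) cube([286, 47, 28]);


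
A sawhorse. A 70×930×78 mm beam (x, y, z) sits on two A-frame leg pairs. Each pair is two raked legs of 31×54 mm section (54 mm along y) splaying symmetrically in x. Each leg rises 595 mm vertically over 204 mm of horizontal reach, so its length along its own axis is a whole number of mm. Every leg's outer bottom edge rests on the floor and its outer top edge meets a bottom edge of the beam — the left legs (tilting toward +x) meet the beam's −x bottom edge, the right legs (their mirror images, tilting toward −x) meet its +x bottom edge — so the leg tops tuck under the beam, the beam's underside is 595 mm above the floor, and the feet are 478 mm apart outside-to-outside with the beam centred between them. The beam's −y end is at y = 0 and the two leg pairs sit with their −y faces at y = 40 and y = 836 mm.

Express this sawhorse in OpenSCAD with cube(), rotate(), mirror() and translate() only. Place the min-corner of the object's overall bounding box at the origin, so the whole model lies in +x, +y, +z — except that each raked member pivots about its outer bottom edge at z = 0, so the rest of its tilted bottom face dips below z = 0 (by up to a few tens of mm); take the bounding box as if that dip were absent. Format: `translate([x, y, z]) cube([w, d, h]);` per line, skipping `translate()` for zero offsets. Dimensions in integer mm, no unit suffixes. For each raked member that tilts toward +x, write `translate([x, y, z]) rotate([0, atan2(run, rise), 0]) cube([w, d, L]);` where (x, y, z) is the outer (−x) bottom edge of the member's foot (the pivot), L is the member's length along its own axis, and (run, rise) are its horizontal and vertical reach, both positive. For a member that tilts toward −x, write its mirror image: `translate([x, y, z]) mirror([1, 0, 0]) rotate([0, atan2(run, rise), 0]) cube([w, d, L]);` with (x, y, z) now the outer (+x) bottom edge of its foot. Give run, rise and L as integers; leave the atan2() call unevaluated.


translate([204, 0, 595]) cube([70, 930, 78]);
translate([0, 40, 0]) rotate([0, atan2(204, 595), 0]) cube([31, 54, 629]);
translate([478, 40, 0]) mirror([1, 0, 0]) rotate([0, atan2(204, 595), 0]) cube([31, 54, 629]);
translate([0, 836, 0]) rotate([0, atan2(204, 595), 0]) cube([31, 54, 629]);
translate([478, 836, 0]) mirror([1, 0, 0]) rotate([0, atan2(204, 595), 0]) cube([31, 54, 629]);


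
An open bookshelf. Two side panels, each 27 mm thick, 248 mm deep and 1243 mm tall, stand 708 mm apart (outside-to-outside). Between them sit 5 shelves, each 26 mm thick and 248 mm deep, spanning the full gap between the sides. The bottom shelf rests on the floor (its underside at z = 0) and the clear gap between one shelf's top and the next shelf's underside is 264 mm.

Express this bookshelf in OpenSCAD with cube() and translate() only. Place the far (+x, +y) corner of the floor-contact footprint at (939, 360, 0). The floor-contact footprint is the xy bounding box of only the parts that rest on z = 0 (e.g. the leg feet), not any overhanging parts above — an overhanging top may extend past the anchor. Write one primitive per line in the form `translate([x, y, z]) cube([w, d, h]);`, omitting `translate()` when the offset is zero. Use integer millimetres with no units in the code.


translate([231, 112, 0]) cube([27, 248, 1243]);
translate([912, 112, 0]) cube([27, 248, 1243]);
translate([258, 112, 0]) cube([654, 248, 26]);
translate([258, 112, 290]) cube([654, 248, 26]);
translate([258, 112, 580]) cube([654, 248, 26]);
translate([258, 112, 870]) cube([654, 248, 26]);
translate([258, 112, 1160]) cube([654, 248, 26]);


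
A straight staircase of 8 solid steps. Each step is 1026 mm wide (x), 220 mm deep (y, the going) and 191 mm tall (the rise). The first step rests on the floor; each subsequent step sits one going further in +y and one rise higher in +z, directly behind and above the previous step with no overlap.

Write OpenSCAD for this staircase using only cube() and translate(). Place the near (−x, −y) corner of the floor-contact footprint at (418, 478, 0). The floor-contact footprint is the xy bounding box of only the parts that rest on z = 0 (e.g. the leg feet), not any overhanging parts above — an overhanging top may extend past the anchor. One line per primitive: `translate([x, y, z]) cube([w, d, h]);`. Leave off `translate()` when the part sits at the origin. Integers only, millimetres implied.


translate([418, 478, 0]) cube([1026, 220, 191]);
translate([418, 698, 191]) cube([1026, 220, 191]);
translate([418, 918, 382]) cube([1026, 220, 191]);
translate([418, 1138, 573]) cube([1026, 220, 191]);
translate([418, 1358, 764]) cube([1026, 220, 191]);
translate([418, 1578, 955]) cube([1026, 220, 191]);
translate([418, 1798, 1146]) cube([1026, 220, 191]);
translate([418, 2018, 1337]) cube([1026, 220, 191]);


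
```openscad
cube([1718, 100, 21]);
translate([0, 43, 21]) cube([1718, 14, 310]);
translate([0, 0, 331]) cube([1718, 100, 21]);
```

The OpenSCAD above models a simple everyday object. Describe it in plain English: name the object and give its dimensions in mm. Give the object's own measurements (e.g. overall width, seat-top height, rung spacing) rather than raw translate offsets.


An I-beam lying along x, 1718 mm long. Overall section height 352 mm. Two flanges 100 mm wide (y) and 21 mm thick, one on the floor and one at the top; a web 14 mm thick runs between them, centred on the flange width.


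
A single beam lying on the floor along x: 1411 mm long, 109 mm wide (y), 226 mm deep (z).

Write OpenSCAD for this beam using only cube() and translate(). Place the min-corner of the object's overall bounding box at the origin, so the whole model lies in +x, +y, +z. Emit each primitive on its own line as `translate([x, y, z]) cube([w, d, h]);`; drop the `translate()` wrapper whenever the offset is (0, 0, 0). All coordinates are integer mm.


cube([1411, 109, 226]);


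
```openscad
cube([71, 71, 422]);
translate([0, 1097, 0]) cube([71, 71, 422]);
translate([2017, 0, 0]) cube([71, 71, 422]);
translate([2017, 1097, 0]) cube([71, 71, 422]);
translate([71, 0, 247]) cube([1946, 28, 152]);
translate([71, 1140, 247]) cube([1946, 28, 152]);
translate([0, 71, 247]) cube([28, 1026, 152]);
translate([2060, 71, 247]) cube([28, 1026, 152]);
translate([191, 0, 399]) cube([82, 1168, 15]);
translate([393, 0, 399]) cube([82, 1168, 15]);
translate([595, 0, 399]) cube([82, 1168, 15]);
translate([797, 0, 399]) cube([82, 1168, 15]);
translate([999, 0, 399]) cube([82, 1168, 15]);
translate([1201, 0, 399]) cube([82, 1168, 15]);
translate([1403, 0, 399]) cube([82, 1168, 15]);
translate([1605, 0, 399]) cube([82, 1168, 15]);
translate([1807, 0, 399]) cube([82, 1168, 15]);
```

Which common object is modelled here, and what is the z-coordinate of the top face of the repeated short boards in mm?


A bed frame. The slat-top height is 414 mm.

Four posts, four rails, and a row of slats — a bed frame. Slats sit on the rails at z = 247 + 152 = 399; with slat thickness 15, the top is 414 mm.


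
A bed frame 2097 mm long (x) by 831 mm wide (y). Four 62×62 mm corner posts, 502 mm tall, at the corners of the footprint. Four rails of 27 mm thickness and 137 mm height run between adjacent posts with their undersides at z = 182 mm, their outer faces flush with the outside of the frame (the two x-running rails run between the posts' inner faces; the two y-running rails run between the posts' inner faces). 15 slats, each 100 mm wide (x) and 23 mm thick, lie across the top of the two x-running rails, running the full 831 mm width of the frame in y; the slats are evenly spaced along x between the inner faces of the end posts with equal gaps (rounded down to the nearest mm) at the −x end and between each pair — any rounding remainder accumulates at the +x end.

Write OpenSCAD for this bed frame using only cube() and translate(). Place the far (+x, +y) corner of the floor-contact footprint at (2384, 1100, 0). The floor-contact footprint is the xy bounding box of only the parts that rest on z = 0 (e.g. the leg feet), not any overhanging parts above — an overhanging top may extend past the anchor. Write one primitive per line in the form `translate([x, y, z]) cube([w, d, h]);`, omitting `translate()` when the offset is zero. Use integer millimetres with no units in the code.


// slat z = rail_z + rail_h = 182 + 137 = 319
// slat gap = ⌊(1973 − 15·100) / 16⌋ = 29
translate([287, 269, 0]) cube([62, 62, 502]);
translate([287, 1038, 0]) cube([62, 62, 502]);
translate([2322, 269, 0]) cube([62, 62, 502]);
translate([2322, 1038, 0]) cube([62, 62, 502]);
translate([349, 269, 182]) cube([1973, 27, 137]);
translate([349, 1073, 182]) cube([1973, 27, 137]);
translate([287, 331, 182]) cube([27, 707, 137]);
translate([2357, 331, 182]) cube([27, 707, 137]);
translate([378, 269, 319]) cube([100, 831, 23]);
translate([507, 269, 319]) cube([100, 831, 23]);
translate([636, 269, 319]) cube([100, 831, 23]);
translate([765, 269, 319]) cube([100, 831, 23]);
translate([894, 269, 319]) cube([100, 831, 23]);
translate([1023, 269, 319]) cube([100, 831, 23]);
translate([1152, 269, 319]) cube([100, 831, 23]);
translate([1281, 269, 319]) cube([100, 831, 23]);
translate([1410, 269, 319]) cube([100, 831, 23]);
translate([1539, 269, 319]) cube([100, 831, 23]);
translate([1668, 269, 319]) cube([100, 831, 23]);
translate([1797, 269, 319]) cube([100, 831, 23]);
translate([1926, 269, 319]) cube([100, 831, 23]);
translate([2055, 269, 319]) cube([100, 831, 23]);
translate([2184, 269, 319]) cube([100, 831, 23]);


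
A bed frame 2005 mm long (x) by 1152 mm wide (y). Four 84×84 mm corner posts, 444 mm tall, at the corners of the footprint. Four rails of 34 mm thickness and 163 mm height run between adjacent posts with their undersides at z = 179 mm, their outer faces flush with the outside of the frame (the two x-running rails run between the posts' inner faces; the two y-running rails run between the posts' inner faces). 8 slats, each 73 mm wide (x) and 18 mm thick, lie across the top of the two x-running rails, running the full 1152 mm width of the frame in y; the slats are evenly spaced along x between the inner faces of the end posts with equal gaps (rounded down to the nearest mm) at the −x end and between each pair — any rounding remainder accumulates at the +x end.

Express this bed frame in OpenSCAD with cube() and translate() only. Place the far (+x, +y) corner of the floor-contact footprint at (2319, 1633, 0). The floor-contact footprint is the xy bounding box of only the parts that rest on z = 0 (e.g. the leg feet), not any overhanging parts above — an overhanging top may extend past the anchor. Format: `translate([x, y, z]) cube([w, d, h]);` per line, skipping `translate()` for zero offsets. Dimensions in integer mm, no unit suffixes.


translate([314, 481, 0]) cube([84, 84, 444]);
translate([314, 1549, 0]) cube([84, 84, 444]);
translate([2235, 481, 0]) cube([84, 84, 444]);
translate([2235, 1549, 0]) cube([84, 84, 444]);
translate([398, 481, 179]) cube([1837, 34, 163]);
translate([398, 1599, 179]) cube([1837, 34, 163]);
translate([314, 565, 179]) cube([34, 984, 163]);
translate([2285, 565, 179]) cube([34, 984, 163]);
translate([537, 481, 342]) cube([73, 1152, 18]);
translate([749, 481, 342]) cube([73, 1152, 18]);
translate([961, 481, 342]) cube([73, 1152, 18]);
translate([1173, 481, 342]) cube([73, 1152, 18]);
translate([1385, 481, 342]) cube([73, 1152, 18]);
translate([1597, 481, 342]) cube([73, 1152, 18]);
translate([1809, 481, 342]) cube([73, 1152, 18]);
translate([2021, 481, 342]) cube([73, 1152, 18]);


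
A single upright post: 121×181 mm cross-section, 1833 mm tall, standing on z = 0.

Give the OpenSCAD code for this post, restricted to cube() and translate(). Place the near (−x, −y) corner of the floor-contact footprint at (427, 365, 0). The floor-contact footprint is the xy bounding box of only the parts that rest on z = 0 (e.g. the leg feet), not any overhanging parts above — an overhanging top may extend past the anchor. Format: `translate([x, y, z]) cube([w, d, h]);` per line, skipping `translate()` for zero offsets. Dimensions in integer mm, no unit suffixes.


translate([427, 365, 0]) cube([121, 181, 1833]);


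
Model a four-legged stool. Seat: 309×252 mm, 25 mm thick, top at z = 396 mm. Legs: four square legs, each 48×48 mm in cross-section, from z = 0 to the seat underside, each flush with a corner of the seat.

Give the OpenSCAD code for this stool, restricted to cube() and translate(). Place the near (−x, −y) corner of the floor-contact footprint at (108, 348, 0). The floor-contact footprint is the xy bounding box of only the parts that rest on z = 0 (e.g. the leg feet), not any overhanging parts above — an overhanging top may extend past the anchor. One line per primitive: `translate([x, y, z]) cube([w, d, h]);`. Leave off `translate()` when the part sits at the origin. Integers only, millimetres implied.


translate([108, 348, 371]) cube([309, 252, 25]);
translate([108, 348, 0]) cube([48, 48, 371]);
translate([369, 348, 0]) cube([48, 48, 371]);
translate([108, 552, 0]) cube([48, 48, 371]);
translate([369, 552, 0]) cube([48, 48, 371]);


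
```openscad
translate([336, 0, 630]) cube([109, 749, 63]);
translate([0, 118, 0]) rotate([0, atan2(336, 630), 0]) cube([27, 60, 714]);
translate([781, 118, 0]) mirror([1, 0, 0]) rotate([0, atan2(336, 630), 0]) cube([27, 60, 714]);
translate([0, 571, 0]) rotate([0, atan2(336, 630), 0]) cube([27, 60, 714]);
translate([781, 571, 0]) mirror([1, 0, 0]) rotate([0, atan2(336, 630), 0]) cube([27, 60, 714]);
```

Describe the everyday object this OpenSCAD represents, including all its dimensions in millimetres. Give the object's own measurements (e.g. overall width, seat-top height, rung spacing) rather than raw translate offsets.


A sawhorse. A 109×749×63 mm beam (x, y, z) sits on two A-frame leg pairs. Each pair is two raked legs of 27×60 mm section (60 mm along y) splaying symmetrically in x. Each leg rises 630 mm vertically over 336 mm of horizontal reach and is 714 mm long along its own axis. Every leg's outer bottom edge rests on the floor and its outer top edge meets a bottom edge of the beam — the left legs (tilting toward +x) meet the beam's −x bottom edge, the right legs (their mirror images, tilting toward −x) meet its +x bottom edge — so the leg tops tuck under the beam, the beam's underside is 630 mm above the floor, and the feet are 781 mm apart outside-to-outside with the beam centred between them. The two leg pairs are set in 118 mm from either end of the beam.


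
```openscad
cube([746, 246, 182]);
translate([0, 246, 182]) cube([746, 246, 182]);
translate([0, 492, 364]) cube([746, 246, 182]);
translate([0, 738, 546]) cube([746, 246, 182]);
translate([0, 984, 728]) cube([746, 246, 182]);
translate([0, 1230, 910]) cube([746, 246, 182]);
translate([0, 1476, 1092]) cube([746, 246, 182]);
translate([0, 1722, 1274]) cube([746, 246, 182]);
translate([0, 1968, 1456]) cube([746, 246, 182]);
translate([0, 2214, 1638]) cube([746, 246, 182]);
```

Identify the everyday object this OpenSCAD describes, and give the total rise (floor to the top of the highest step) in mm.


A staircase. The total rise is 1820 mm.

10 identical blocks, each offset up and back from the previous — a staircase. Each step is 182 mm tall and there are 10 of them, so the total rise is 10 × 182 = 1820 mm.


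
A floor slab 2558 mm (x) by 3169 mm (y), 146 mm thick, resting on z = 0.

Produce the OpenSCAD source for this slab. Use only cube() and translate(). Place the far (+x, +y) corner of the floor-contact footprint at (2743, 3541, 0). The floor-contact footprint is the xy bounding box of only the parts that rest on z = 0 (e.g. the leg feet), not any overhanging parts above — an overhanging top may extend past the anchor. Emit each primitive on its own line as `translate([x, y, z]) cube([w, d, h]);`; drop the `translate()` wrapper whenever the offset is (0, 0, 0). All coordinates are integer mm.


translate([185, 372, 0]) cube([2558, 3169, 146]);


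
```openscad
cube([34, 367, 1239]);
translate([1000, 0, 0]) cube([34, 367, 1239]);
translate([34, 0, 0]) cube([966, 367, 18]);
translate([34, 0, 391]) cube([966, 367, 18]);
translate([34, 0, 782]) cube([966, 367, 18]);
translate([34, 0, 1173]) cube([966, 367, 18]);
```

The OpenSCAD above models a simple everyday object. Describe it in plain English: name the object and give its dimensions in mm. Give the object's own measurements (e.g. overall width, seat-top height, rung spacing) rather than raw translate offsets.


An open bookshelf. Two side panels, each 34 mm thick, 367 mm deep and 1239 mm tall, stand 1034 mm apart (outside-to-outside). Between them sit 4 shelves, each 18 mm thick and 367 mm deep, spanning the full gap between the sides. The bottom shelf rests on the floor (its underside at z = 0) and the clear gap between one shelf's top and the next shelf's underside is 373 mm.


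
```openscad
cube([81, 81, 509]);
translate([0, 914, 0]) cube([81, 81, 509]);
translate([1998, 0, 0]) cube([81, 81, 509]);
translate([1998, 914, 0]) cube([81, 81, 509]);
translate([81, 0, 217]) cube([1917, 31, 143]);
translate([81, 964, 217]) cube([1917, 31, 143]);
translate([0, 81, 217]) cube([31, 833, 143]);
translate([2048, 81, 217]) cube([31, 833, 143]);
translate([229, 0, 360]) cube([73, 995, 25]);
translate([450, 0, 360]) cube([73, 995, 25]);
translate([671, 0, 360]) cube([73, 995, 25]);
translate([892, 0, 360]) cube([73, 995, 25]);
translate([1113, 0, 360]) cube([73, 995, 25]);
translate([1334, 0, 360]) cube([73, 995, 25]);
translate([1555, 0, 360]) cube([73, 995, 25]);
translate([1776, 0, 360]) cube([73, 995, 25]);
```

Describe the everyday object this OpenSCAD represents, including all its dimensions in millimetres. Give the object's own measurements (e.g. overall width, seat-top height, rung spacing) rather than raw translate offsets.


A bed frame 2079 mm long (x) by 995 mm wide (y). Four 81×81 mm corner posts, 509 mm tall, at the corners of the footprint. Four rails of 31 mm thickness and 143 mm height run between adjacent posts with their undersides at z = 217 mm, their outer faces flush with the outside of the frame (the two x-running rails run between the posts' inner faces; the two y-running rails run between the posts' inner faces). 8 slats, each 73 mm wide (x) and 25 mm thick, lie across the top of the two x-running rails, running the full 995 mm width of the frame in y; along x they sit between the end posts with a 148 mm gap after the −x posts and between neighbouring slats, leaving 149 mm before the +x posts.


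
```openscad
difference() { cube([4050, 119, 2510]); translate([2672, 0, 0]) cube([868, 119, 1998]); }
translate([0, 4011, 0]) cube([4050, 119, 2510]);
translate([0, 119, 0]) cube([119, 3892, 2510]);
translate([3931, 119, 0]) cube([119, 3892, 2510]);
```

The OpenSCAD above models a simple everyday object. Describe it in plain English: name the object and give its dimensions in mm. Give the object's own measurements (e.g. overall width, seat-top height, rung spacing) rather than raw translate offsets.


A single room: four walls, each 2510 mm tall and 119 mm thick, enclosing an outside footprint 4050×4130 mm (x × y), no floor or roof. The front and back walls (−y and +y sides) run the full x-width; the side walls fit between their inner faces. A door opening 868 mm wide and 1998 mm tall is cut through the front wall from the floor up, its −x edge 2672 mm from the wall's −x end.
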